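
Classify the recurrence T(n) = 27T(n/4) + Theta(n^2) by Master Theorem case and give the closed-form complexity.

Master Theorem for T(n) = 27T(n/4) + O(n^2):

a = 27, b = 4, c = 2
log_b(a) = log_4(27) = 2.3774

Case 1: c = 2 < log_4(27) = 2.3774
T(n) = O(n^(log_4 27))

For T(n) = 27T(n/4) + O(n^2): log_4(27) = 2.3774. This is Case 1 of the Master Theorem (c < log_b(a), work dominated by leaves), giving O(n^(log_4 27)).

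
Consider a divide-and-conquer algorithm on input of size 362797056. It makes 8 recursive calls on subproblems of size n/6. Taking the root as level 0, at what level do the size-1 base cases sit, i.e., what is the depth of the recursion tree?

For divide and conquer with division factor 6:

Problem sizes at each level:
Level 0: 362797056
Level 1: 60466176
Level 2: 10077696
Level 3: 1679616
Level 4: 279936
Level 5: 46656
Level 6: 7776
Level 7: 1296
Level 8: 216
Level 9: 36
Level 10: 6
Level 11: 1

The root is level 0 and the size-1 base case is level 11 (the tree spans levels 0 through 11, i.e. 12 levels counting the root), so the depth is the number of divisions: log_6(362797056) = 11

The recursion tree depth is log_6(362797056) = 11. At each level, the problem size is divided by 6, so it takes 11 divisions to reduce to a base case of size 1. The algorithm makes 8 recursive calls at each level.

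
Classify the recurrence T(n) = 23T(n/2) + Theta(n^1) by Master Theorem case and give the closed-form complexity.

Master Theorem for T(n) = 23T(n/2) + O(n^1):

a = 23, b = 2, c = 1
log_b(a) = log_2(23) = 4.5236

Case 1: c = 1 < log_2(23) = 4.5236
T(n) = O(n^(log_2 23))

For T(n) = 23T(n/2) + O(n^1): log_2(23) = 4.5236. This is Case 1 of the Master Theorem (c < log_b(a), work dominated by leaves), giving O(n^(log_2 23)).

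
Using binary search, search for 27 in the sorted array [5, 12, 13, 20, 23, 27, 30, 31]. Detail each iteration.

Binary search for 27 in [5, 12, 13, 20, 23, 27, 30, 31]:

lo=0, hi=7, mid=3, arr[mid]=20 -> 20 < 27, search right half
lo=4, hi=7, mid=5, arr[mid]=27 -> Found target at index 5!

Binary search finds 27 at index 5 after 2 comparisons. The search repeatedly halves the search space by comparing with the middle element.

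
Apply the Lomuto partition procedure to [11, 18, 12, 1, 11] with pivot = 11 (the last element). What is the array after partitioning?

Lomuto partition with pivot = 11:

Initial array: [11, 18, 12, 1, 11]

arr[0]=11 <= 11: swap with position 0, array becomes [11, 18, 12, 1, 11]
arr[1]=18 > 11: no swap
arr[2]=12 > 11: no swap
arr[3]=1 <= 11: swap with position 1, array becomes [11, 1, 12, 18, 11]

Place pivot at position 2: [11, 1, 11, 18, 12]
Pivot position: 2

After partitioning with pivot 11, the array becomes [11, 1, 11, 18, 12]. The pivot is placed at index 2. All elements to the left of the pivot are <= 11, and all elements to the right are > 11.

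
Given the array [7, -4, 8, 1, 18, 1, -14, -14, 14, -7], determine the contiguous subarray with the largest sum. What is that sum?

Using Kadane's algorithm on [7, -4, 8, 1, 18, 1, -14, -14, 14, -7]:

Scanning through the array:
Position 1 (value -4): max_ending_here = 3, max_so_far = 7
Position 2 (value 8): max_ending_here = 11, max_so_far = 11
Position 3 (value 1): max_ending_here = 12, max_so_far = 12
Position 4 (value 18): max_ending_here = 30, max_so_far = 30
Position 5 (value 1): max_ending_here = 31, max_so_far = 31
Position 6 (value -14): max_ending_here = 17, max_so_far = 31
Position 7 (value -14): max_ending_here = 3, max_so_far = 31
Position 8 (value 14): max_ending_here = 17, max_so_far = 31
Position 9 (value -7): max_ending_here = 10, max_so_far = 31

Maximum subarray: [7, -4, 8, 1, 18, 1]
Maximum sum: 31

The maximum subarray is [7, -4, 8, 1, 18, 1] with sum 31. This subarray runs from index 0 to index 5.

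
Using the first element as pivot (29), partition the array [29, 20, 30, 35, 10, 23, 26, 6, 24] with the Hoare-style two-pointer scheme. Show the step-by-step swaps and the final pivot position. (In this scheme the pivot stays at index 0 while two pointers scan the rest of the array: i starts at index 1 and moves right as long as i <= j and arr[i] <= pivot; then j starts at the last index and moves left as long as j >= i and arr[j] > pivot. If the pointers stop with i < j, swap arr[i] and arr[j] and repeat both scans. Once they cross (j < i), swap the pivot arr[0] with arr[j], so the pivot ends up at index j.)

Hoare-style two-pointer partition with pivot = 29:

Initial array: [29, 20, 30, 35, 10, 23, 26, 6, 24]

Pointers start at i = 1, j = 8.
i stops at index 2 (arr[2]=30 > 29), j stops at index 8 (arr[8]=24 <= 29): swap arr[2] and arr[8], array becomes [29, 20, 24, 35, 10, 23, 26, 6, 30]
i stops at index 3 (arr[3]=35 > 29), j stops at index 7 (arr[7]=6 <= 29): swap arr[3] and arr[7], array becomes [29, 20, 24, 6, 10, 23, 26, 35, 30]
i ends at 7, j ends at 6: the pointers have crossed (j < i), so scanning stops.

Swap pivot arr[0] with arr[6] to place pivot at position 6: [26, 20, 24, 6, 10, 23, 29, 35, 30]
Pivot position: 6

After partitioning with pivot 29, the array becomes [26, 20, 24, 6, 10, 23, 29, 35, 30]. The pivot is placed at index 6. All elements to the left of the pivot are <= 29, and all elements to the right are > 29.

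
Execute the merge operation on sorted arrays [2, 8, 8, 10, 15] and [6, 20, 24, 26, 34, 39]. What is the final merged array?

Merging process:

Compare 2 vs 6: take 2 from left. Merged: [2]
Compare 8 vs 6: take 6 from right. Merged: [2, 6]
Compare 8 vs 20: take 8 from left. Merged: [2, 6, 8]
Compare 8 vs 20: take 8 from left. Merged: [2, 6, 8, 8]
Compare 10 vs 20: take 10 from left. Merged: [2, 6, 8, 8, 10]
Compare 15 vs 20: take 15 from left. Merged: [2, 6, 8, 8, 10, 15]
Append remaining from right: [20, 24, 26, 34, 39]. Merged: [2, 6, 8, 8, 10, 15, 20, 24, 26, 34, 39]

Final merged array: [2, 6, 8, 8, 10, 15, 20, 24, 26, 34, 39]
Total comparisons: 6

The merged array is [2, 6, 8, 8, 10, 15, 20, 24, 26, 34, 39], requiring 6 comparisons. The merge step runs in O(n) time where n is the total number of elements.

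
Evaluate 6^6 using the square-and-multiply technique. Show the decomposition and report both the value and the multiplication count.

Computing 6^6 by squaring (build up from 6^1; each line after the first costs one multiplication):

6^1 = 6
6^2 = (6^1)^2 = 6^2 = 36
6^3 = 6 * 6^2 = 6 * 36 = 216
6^6 = (6^3)^2 = 216^2 = 46656

Result: 46656
Multiplications needed: 3 (3 lines after 6^1)

6^6 = 46656. Using exponentiation by squaring, this requires 3 multiplications. The key idea: if the exponent is even, square the half-power; if odd, multiply by the base once.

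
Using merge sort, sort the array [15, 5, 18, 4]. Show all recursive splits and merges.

Merge sort trace:

Split: [15, 5, 18, 4] -> [15, 5] and [18, 4]
  Split: [15, 5] -> [15] and [5]
  Merge: [15] + [5] -> [5, 15]
  Split: [18, 4] -> [18] and [4]
  Merge: [18] + [4] -> [4, 18]
Merge: [5, 15] + [4, 18] -> [4, 5, 15, 18]

Final sorted array: [4, 5, 15, 18]

The merge sort proceeds by recursively splitting the array and merging sorted halves.
After all merges, the sorted array is [4, 5, 15, 18].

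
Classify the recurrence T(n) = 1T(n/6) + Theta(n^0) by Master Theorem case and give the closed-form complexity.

Master Theorem for T(n) = 1T(n/6) + O(n^0):

a = 1, b = 6, c = 0
log_b(a) = log_6(1) = 0.0000

Case 2: c = 0 = log_6(1) = 0.0000
T(n) = O(n^0 log n) = O(log n)

For T(n) = 1T(n/6) + O(n^0): log_6(1) = 0.0000. This is Case 2 of the Master Theorem (c = log_b(a), equal work at all levels), giving O(log n).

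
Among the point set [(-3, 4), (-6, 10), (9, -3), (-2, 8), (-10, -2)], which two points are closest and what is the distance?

Computing all pairwise distances among 5 points:

d((-3, 4), (-6, 10)) = 6.7082
d((-3, 4), (9, -3)) = 13.8924
d((-3, 4), (-2, 8)) = 4.1231 <-- minimum
d((-3, 4), (-10, -2)) = 9.2195
d((-6, 10), (9, -3)) = 19.8494
d((-6, 10), (-2, 8)) = 4.4721
d((-6, 10), (-10, -2)) = 12.6491
d((9, -3), (-2, 8)) = 15.5563
d((9, -3), (-10, -2)) = 19.0263
d((-2, 8), (-10, -2)) = 12.8062

Closest pair: (-3, 4) and (-2, 8) with distance 4.1231

The closest pair is (-3, 4) and (-2, 8) with Euclidean distance 4.1231. For 5 points, brute-force pairwise comparison is shown above. For large n, the divide-and-conquer algorithm (sort by x, recurse on halves, check the dividing strip) achieves O(n log n).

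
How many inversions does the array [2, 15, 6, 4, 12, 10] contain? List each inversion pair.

Finding inversions in [2, 15, 6, 4, 12, 10]:

(1, 2): arr[1]=15 > arr[2]=6
(1, 3): arr[1]=15 > arr[3]=4
(1, 4): arr[1]=15 > arr[4]=12
(1, 5): arr[1]=15 > arr[5]=10
(2, 3): arr[2]=6 > arr[3]=4
(4, 5): arr[4]=12 > arr[5]=10

Total inversions: 6

The array has 6 inversion(s): (1,2), (1,3), (1,4), (1,5), (2,3), (4,5). Each pair (i,j) satisfies i < j and arr[i] > arr[j].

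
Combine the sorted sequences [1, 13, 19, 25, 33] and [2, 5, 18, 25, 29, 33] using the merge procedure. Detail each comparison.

Merging process:

Compare 1 vs 2: take 1 from left. Merged: [1]
Compare 13 vs 2: take 2 from right. Merged: [1, 2]
Compare 13 vs 5: take 5 from right. Merged: [1, 2, 5]
Compare 13 vs 18: take 13 from left. Merged: [1, 2, 5, 13]
Compare 19 vs 18: take 18 from right. Merged: [1, 2, 5, 13, 18]
Compare 19 vs 25: take 19 from left. Merged: [1, 2, 5, 13, 18, 19]
Compare 25 vs 25: take 25 from left. Merged: [1, 2, 5, 13, 18, 19, 25]
Compare 33 vs 25: take 25 from right. Merged: [1, 2, 5, 13, 18, 19, 25, 25]
Compare 33 vs 29: take 29 from right. Merged: [1, 2, 5, 13, 18, 19, 25, 25, 29]
Compare 33 vs 33: take 33 from left. Merged: [1, 2, 5, 13, 18, 19, 25, 25, 29, 33]
Append remaining from right: [33]. Merged: [1, 2, 5, 13, 18, 19, 25, 25, 29, 33, 33]

Final merged array: [1, 2, 5, 13, 18, 19, 25, 25, 29, 33, 33]
Total comparisons: 10

The merged array is [1, 2, 5, 13, 18, 19, 25, 25, 29, 33, 33], requiring 10 comparisons. The merge step runs in O(n) time where n is the total number of elements.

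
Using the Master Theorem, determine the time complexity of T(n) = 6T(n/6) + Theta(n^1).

Master Theorem for T(n) = 6T(n/6) + O(n^1):

a = 6, b = 6, c = 1
log_b(a) = log_6(6) = 1.0000

Case 2: c = 1 = log_6(6) = 1.0000
T(n) = O(n^1 log n) = O(n log n)

For T(n) = 6T(n/6) + O(n^1): log_6(6) = 1.0000. This is Case 2 of the Master Theorem (c = log_b(a), equal work at all levels), giving O(n log n).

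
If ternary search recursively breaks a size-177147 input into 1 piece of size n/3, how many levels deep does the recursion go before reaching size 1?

For divide and conquer with division factor 3:

Problem sizes at each level:
Level 0: 177147
Level 1: 59049
Level 2: 19683
Level 3: 6561
Level 4: 2187
Level 5: 729
Level 6: 243
Level 7: 81
Level 8: 27
Level 9: 9
Level 10: 3
Level 11: 1

The root is level 0 and the size-1 base case is level 11 (the tree spans levels 0 through 11, i.e. 12 levels counting the root), so the depth is the number of divisions: log_3(177147) = 11

The recursion tree depth is log_3(177147) = 11. At each level, the problem size is divided by 3, so it takes 11 divisions to reduce to a base case of size 1. The algorithm makes 1 recursive call at each level.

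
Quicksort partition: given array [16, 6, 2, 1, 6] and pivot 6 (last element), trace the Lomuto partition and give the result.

Lomuto partition with pivot = 6:

Initial array: [16, 6, 2, 1, 6]

arr[0]=16 > 6: no swap
arr[1]=6 <= 6: swap with position 0, array becomes [6, 16, 2, 1, 6]
arr[2]=2 <= 6: swap with position 1, array becomes [6, 2, 16, 1, 6]
arr[3]=1 <= 6: swap with position 2, array becomes [6, 2, 1, 16, 6]

Place pivot at position 3: [6, 2, 1, 6, 16]
Pivot position: 3

After partitioning with pivot 6, the array becomes [6, 2, 1, 6, 16]. The pivot is placed at index 3. All elements to the left of the pivot are <= 6, and all elements to the right are > 6.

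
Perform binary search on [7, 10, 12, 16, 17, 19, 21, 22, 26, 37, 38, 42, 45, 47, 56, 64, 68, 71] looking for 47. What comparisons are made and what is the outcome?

Binary search for 47 in [7, 10, 12, 16, 17, 19, 21, 22, 26, 37, 38, 42, 45, 47, 56, 64, 68, 71]:

lo=0, hi=17, mid=8, arr[mid]=26 -> 26 < 47, search right half
lo=9, hi=17, mid=13, arr[mid]=47 -> Found target at index 13!

Binary search finds 47 at index 13 after 2 comparisons. The search repeatedly halves the search space by comparing with the middle element.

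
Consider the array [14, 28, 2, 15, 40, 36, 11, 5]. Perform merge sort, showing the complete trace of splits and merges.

Merge sort trace:

Split: [14, 28, 2, 15, 40, 36, 11, 5] -> [14, 28, 2, 15] and [40, 36, 11, 5]
  Split: [14, 28, 2, 15] -> [14, 28] and [2, 15]
    Split: [14, 28] -> [14] and [28]
    Merge: [14] + [28] -> [14, 28]
    Split: [2, 15] -> [2] and [15]
    Merge: [2] + [15] -> [2, 15]
  Merge: [14, 28] + [2, 15] -> [2, 14, 15, 28]
  Split: [40, 36, 11, 5] -> [40, 36] and [11, 5]
    Split: [40, 36] -> [40] and [36]
    Merge: [40] + [36] -> [36, 40]
    Split: [11, 5] -> [11] and [5]
    Merge: [11] + [5] -> [5, 11]
  Merge: [36, 40] + [5, 11] -> [5, 11, 36, 40]
Merge: [2, 14, 15, 28] + [5, 11, 36, 40] -> [2, 5, 11, 14, 15, 28, 36, 40]

Final sorted array: [2, 5, 11, 14, 15, 28, 36, 40]

The merge sort proceeds by recursively splitting the array and merging sorted halves.
After all merges, the sorted array is [2, 5, 11, 14, 15, 28, 36, 40].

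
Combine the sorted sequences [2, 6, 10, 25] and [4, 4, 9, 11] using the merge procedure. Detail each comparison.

Merging process:

Compare 2 vs 4: take 2 from left. Merged: [2]
Compare 6 vs 4: take 4 from right. Merged: [2, 4]
Compare 6 vs 4: take 4 from right. Merged: [2, 4, 4]
Compare 6 vs 9: take 6 from left. Merged: [2, 4, 4, 6]
Compare 10 vs 9: take 9 from right. Merged: [2, 4, 4, 6, 9]
Compare 10 vs 11: take 10 from left. Merged: [2, 4, 4, 6, 9, 10]
Compare 25 vs 11: take 11 from right. Merged: [2, 4, 4, 6, 9, 10, 11]
Append remaining from left: [25]. Merged: [2, 4, 4, 6, 9, 10, 11, 25]

Final merged array: [2, 4, 4, 6, 9, 10, 11, 25]
Total comparisons: 7

The merged array is [2, 4, 4, 6, 9, 10, 11, 25], requiring 7 comparisons. The merge step runs in O(n) time where n is the total number of elements.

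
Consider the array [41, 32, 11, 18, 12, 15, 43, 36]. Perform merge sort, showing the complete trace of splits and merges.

Merge sort trace:

Split: [41, 32, 11, 18, 12, 15, 43, 36] -> [41, 32, 11, 18] and [12, 15, 43, 36]
  Split: [41, 32, 11, 18] -> [41, 32] and [11, 18]
    Split: [41, 32] -> [41] and [32]
    Merge: [41] + [32] -> [32, 41]
    Split: [11, 18] -> [11] and [18]
    Merge: [11] + [18] -> [11, 18]
  Merge: [32, 41] + [11, 18] -> [11, 18, 32, 41]
  Split: [12, 15, 43, 36] -> [12, 15] and [43, 36]
    Split: [12, 15] -> [12] and [15]
    Merge: [12] + [15] -> [12, 15]
    Split: [43, 36] -> [43] and [36]
    Merge: [43] + [36] -> [36, 43]
  Merge: [12, 15] + [36, 43] -> [12, 15, 36, 43]
Merge: [11, 18, 32, 41] + [12, 15, 36, 43] -> [11, 12, 15, 18, 32, 36, 41, 43]

Final sorted array: [11, 12, 15, 18, 32, 36, 41, 43]

The merge sort proceeds by recursively splitting the array and merging sorted halves.
After all merges, the sorted array is [11, 12, 15, 18, 32, 36, 41, 43].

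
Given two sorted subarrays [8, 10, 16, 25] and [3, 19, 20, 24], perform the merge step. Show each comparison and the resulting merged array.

Merging process:

Compare 8 vs 3: take 3 from right. Merged: [3]
Compare 8 vs 19: take 8 from left. Merged: [3, 8]
Compare 10 vs 19: take 10 from left. Merged: [3, 8, 10]
Compare 16 vs 19: take 16 from left. Merged: [3, 8, 10, 16]
Compare 25 vs 19: take 19 from right. Merged: [3, 8, 10, 16, 19]
Compare 25 vs 20: take 20 from right. Merged: [3, 8, 10, 16, 19, 20]
Compare 25 vs 24: take 24 from right. Merged: [3, 8, 10, 16, 19, 20, 24]
Append remaining from left: [25]. Merged: [3, 8, 10, 16, 19, 20, 24, 25]

Final merged array: [3, 8, 10, 16, 19, 20, 24, 25]
Total comparisons: 7

The merged array is [3, 8, 10, 16, 19, 20, 24, 25], requiring 7 comparisons. The merge step runs in O(n) time where n is the total number of elements.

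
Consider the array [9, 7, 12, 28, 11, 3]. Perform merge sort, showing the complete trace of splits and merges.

Merge sort trace:

Split: [9, 7, 12, 28, 11, 3] -> [9, 7, 12] and [28, 11, 3]
  Split: [9, 7, 12] -> [9] and [7, 12]
    Split: [7, 12] -> [7] and [12]
    Merge: [7] + [12] -> [7, 12]
  Merge: [9] + [7, 12] -> [7, 9, 12]
  Split: [28, 11, 3] -> [28] and [11, 3]
    Split: [11, 3] -> [11] and [3]
    Merge: [11] + [3] -> [3, 11]
  Merge: [28] + [3, 11] -> [3, 11, 28]
Merge: [7, 9, 12] + [3, 11, 28] -> [3, 7, 9, 11, 12, 28]

Final sorted array: [3, 7, 9, 11, 12, 28]

The merge sort proceeds by recursively splitting the array and merging sorted halves.
After all merges, the sorted array is [3, 7, 9, 11, 12, 28].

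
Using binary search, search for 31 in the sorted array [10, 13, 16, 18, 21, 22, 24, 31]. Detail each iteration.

Binary search for 31 in [10, 13, 16, 18, 21, 22, 24, 31]:

lo=0, hi=7, mid=3, arr[mid]=18 -> 18 < 31, search right half
lo=4, hi=7, mid=5, arr[mid]=22 -> 22 < 31, search right half
lo=6, hi=7, mid=6, arr[mid]=24 -> 24 < 31, search right half
lo=7, hi=7, mid=7, arr[mid]=31 -> Found target at index 7!

Binary search finds 31 at index 7 after 4 comparisons. The search repeatedly halves the search space by comparing with the middle element.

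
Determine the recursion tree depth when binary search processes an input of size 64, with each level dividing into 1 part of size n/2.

For divide and conquer with division factor 2:

Problem sizes at each level:
Level 0: 64
Level 1: 32
Level 2: 16
Level 3: 8
Level 4: 4
Level 5: 2
Level 6: 1

The root is level 0 and the size-1 base case is level 6 (the tree spans levels 0 through 6, i.e. 7 levels counting the root), so the depth is the number of divisions: log_2(64) = 6

The recursion tree depth is log_2(64) = 6. At each level, the problem size is divided by 2, so it takes 6 divisions to reduce to a base case of size 1. The algorithm makes 1 recursive call at each level.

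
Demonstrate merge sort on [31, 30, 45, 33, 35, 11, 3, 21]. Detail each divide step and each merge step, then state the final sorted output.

Merge sort trace:

Split: [31, 30, 45, 33, 35, 11, 3, 21] -> [31, 30, 45, 33] and [35, 11, 3, 21]
  Split: [31, 30, 45, 33] -> [31, 30] and [45, 33]
    Split: [31, 30] -> [31] and [30]
    Merge: [31] + [30] -> [30, 31]
    Split: [45, 33] -> [45] and [33]
    Merge: [45] + [33] -> [33, 45]
  Merge: [30, 31] + [33, 45] -> [30, 31, 33, 45]
  Split: [35, 11, 3, 21] -> [35, 11] and [3, 21]
    Split: [35, 11] -> [35] and [11]
    Merge: [35] + [11] -> [11, 35]
    Split: [3, 21] -> [3] and [21]
    Merge: [3] + [21] -> [3, 21]
  Merge: [11, 35] + [3, 21] -> [3, 11, 21, 35]
Merge: [30, 31, 33, 45] + [3, 11, 21, 35] -> [3, 11, 21, 30, 31, 33, 35, 45]

Final sorted array: [3, 11, 21, 30, 31, 33, 35, 45]

The merge sort proceeds by recursively splitting the array and merging sorted halves.
After all merges, the sorted array is [3, 11, 21, 30, 31, 33, 35, 45].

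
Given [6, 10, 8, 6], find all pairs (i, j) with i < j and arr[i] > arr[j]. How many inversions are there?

Finding inversions in [6, 10, 8, 6]:

(1, 2): arr[1]=10 > arr[2]=8
(1, 3): arr[1]=10 > arr[3]=6
(2, 3): arr[2]=8 > arr[3]=6

Total inversions: 3

The array has 3 inversion(s): (1,2), (1,3), (2,3). Each pair (i,j) satisfies i < j and arr[i] > arr[j].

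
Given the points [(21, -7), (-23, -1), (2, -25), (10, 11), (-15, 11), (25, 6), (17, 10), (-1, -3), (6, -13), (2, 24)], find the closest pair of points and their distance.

Computing all pairwise distances among 10 points:

d((21, -7), (-23, -1)) = 44.4072
d((21, -7), (2, -25)) = 26.1725
d((21, -7), (10, 11)) = 21.095
d((21, -7), (-15, 11)) = 40.2492
d((21, -7), (25, 6)) = 13.6015
d((21, -7), (17, 10)) = 17.4642
d((21, -7), (-1, -3)) = 22.3607
d((21, -7), (6, -13)) = 16.1555
d((21, -7), (2, 24)) = 36.3593
d((-23, -1), (2, -25)) = 34.6554
d((-23, -1), (10, 11)) = 35.1141
d((-23, -1), (-15, 11)) = 14.4222
d((-23, -1), (25, 6)) = 48.5077
d((-23, -1), (17, 10)) = 41.4849
d((-23, -1), (-1, -3)) = 22.0907
d((-23, -1), (6, -13)) = 31.3847
d((-23, -1), (2, 24)) = 35.3553
d((2, -25), (10, 11)) = 36.8782
d((2, -25), (-15, 11)) = 39.8121
d((2, -25), (25, 6)) = 38.6005
d((2, -25), (17, 10)) = 38.0789
d((2, -25), (-1, -3)) = 22.2036
d((2, -25), (6, -13)) = 12.6491
d((2, -25), (2, 24)) = 49.0
d((10, 11), (-15, 11)) = 25.0
d((10, 11), (25, 6)) = 15.8114
d((10, 11), (17, 10)) = 7.0711 <-- minimum
d((10, 11), (-1, -3)) = 17.8045
d((10, 11), (6, -13)) = 24.3311
d((10, 11), (2, 24)) = 15.2643
d((-15, 11), (25, 6)) = 40.3113
d((-15, 11), (17, 10)) = 32.0156
d((-15, 11), (-1, -3)) = 19.799
d((-15, 11), (6, -13)) = 31.8904
d((-15, 11), (2, 24)) = 21.4009
d((25, 6), (17, 10)) = 8.9443
d((25, 6), (-1, -3)) = 27.5136
d((25, 6), (6, -13)) = 26.8701
d((25, 6), (2, 24)) = 29.2062
d((17, 10), (-1, -3)) = 22.2036
d((17, 10), (6, -13)) = 25.4951
d((17, 10), (2, 24)) = 20.5183
d((-1, -3), (6, -13)) = 12.2066
d((-1, -3), (2, 24)) = 27.1662
d((6, -13), (2, 24)) = 37.2156

Closest pair: (10, 11) and (17, 10) with distance 7.0711

The closest pair is (10, 11) and (17, 10) with Euclidean distance 7.0711. For 10 points, brute-force pairwise comparison is shown above. For large n, the divide-and-conquer algorithm (sort by x, recurse on halves, check the dividing strip) achieves O(n log n).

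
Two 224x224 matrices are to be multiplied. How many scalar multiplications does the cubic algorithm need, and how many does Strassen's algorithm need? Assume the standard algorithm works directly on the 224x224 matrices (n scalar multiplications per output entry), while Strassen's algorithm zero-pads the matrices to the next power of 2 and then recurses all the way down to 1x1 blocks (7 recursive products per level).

Matrix multiplication for 224x224 matrices:

Strassen's algorithm requires power-of-2 dimensions. Pad 224x224 to 256x256 (next power of 2).

Standard algorithm: 224^3 = 11239424 multiplications
Strassen's algorithm: 7^(log2(256)) = 7^8 = 5764801 multiplications
Savings: 11239424 - 5764801 = 5474623 multiplications

Standard: 11239424 multiplications (224^3). Strassen: 5764801 multiplications (7^8, after padding to 256x256). Strassen reduces 8 recursive multiplications to 7 at each level.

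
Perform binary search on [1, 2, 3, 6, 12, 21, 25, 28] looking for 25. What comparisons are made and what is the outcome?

Binary search for 25 in [1, 2, 3, 6, 12, 21, 25, 28]:

lo=0, hi=7, mid=3, arr[mid]=6 -> 6 < 25, search right half
lo=4, hi=7, mid=5, arr[mid]=21 -> 21 < 25, search right half
lo=6, hi=7, mid=6, arr[mid]=25 -> Found target at index 6!

Binary search finds 25 at index 6 after 3 comparisons. The search repeatedly halves the search space by comparing with the middle element.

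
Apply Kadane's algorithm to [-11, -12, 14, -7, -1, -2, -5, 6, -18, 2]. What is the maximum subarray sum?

Using Kadane's algorithm on [-11, -12, 14, -7, -1, -2, -5, 6, -18, 2]:

Scanning through the array:
Position 1 (value -12): max_ending_here = -12, max_so_far = -11
Position 2 (value 14): max_ending_here = 14, max_so_far = 14
Position 3 (value -7): max_ending_here = 7, max_so_far = 14
Position 4 (value -1): max_ending_here = 6, max_so_far = 14
Position 5 (value -2): max_ending_here = 4, max_so_far = 14
Position 6 (value -5): max_ending_here = -1, max_so_far = 14
Position 7 (value 6): max_ending_here = 6, max_so_far = 14
Position 8 (value -18): max_ending_here = -12, max_so_far = 14
Position 9 (value 2): max_ending_here = 2, max_so_far = 14

Maximum subarray: [14]
Maximum sum: 14

The maximum subarray is [14] with sum 14. This subarray runs from index 2 to index 2.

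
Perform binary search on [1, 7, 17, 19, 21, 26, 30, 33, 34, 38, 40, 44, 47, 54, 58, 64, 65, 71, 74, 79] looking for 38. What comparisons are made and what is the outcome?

Binary search for 38 in [1, 7, 17, 19, 21, 26, 30, 33, 34, 38, 40, 44, 47, 54, 58, 64, 65, 71, 74, 79]:

lo=0, hi=19, mid=9, arr[mid]=38 -> Found target at index 9!

Binary search finds 38 at index 9 after 1 comparisons. The search repeatedly halves the search space by comparing with the middle element.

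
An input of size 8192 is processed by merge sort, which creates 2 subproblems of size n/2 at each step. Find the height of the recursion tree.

For divide and conquer with division factor 2:

Problem sizes at each level:
Level 0: 8192
Level 1: 4096
Level 2: 2048
Level 3: 1024
Level 4: 512
Level 5: 256
Level 6: 128
Level 7: 64
Level 8: 32
Level 9: 16
Level 10: 8
Level 11: 4
Level 12: 2
Level 13: 1

The root is level 0 and the size-1 base case is level 13 (the tree spans levels 0 through 13, i.e. 14 levels counting the root), so the depth is the number of divisions: log_2(8192) = 13

The recursion tree depth is log_2(8192) = 13. At each level, the problem size is divided by 2, so it takes 13 divisions to reduce to a base case of size 1. The algorithm makes 2 recursive calls at each level.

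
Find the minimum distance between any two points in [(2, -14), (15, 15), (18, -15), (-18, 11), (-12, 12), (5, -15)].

Computing all pairwise distances among 6 points:

d((2, -14), (15, 15)) = 31.7805
d((2, -14), (18, -15)) = 16.0312
d((2, -14), (-18, 11)) = 32.0156
d((2, -14), (-12, 12)) = 29.5296
d((2, -14), (5, -15)) = 3.1623 <-- minimum
d((15, 15), (18, -15)) = 30.1496
d((15, 15), (-18, 11)) = 33.2415
d((15, 15), (-12, 12)) = 27.1662
d((15, 15), (5, -15)) = 31.6228
d((18, -15), (-18, 11)) = 44.4072
d((18, -15), (-12, 12)) = 40.3609
d((18, -15), (5, -15)) = 13.0
d((-18, 11), (-12, 12)) = 6.0828
d((-18, 11), (5, -15)) = 34.7131
d((-12, 12), (5, -15)) = 31.9061

Closest pair: (2, -14) and (5, -15) with distance 3.1623

The closest pair is (2, -14) and (5, -15) with Euclidean distance 3.1623. For 6 points, brute-force pairwise comparison is shown above. For large n, the divide-and-conquer algorithm (sort by x, recurse on halves, check the dividing strip) achieves O(n log n).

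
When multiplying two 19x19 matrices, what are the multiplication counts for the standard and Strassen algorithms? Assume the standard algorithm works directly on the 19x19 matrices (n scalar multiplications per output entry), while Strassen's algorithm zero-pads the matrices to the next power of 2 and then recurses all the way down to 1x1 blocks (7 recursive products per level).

Matrix multiplication for 19x19 matrices:

Strassen's algorithm requires power-of-2 dimensions. Pad 19x19 to 32x32 (next power of 2).

Standard algorithm: 19^3 = 6859 multiplications
Strassen's algorithm: 7^(log2(32)) = 7^5 = 16807 multiplications
Difference: 6859 - 16807 = -9948 (Strassen uses MORE here due to padding overhead — for small or just-over-power-of-2 n, padding can outweigh the per-level savings)

Standard: 6859 multiplications (19^3). Strassen: 16807 multiplications (7^5, after padding to 32x32). Strassen reduces 8 recursive multiplications to 7 at each level.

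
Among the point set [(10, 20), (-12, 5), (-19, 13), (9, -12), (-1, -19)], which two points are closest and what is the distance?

Computing all pairwise distances among 5 points:

d((10, 20), (-12, 5)) = 26.6271
d((10, 20), (-19, 13)) = 29.8329
d((10, 20), (9, -12)) = 32.0156
d((10, 20), (-1, -19)) = 40.5216
d((-12, 5), (-19, 13)) = 10.6301 <-- minimum
d((-12, 5), (9, -12)) = 27.0185
d((-12, 5), (-1, -19)) = 26.4008
d((-19, 13), (9, -12)) = 37.5366
d((-19, 13), (-1, -19)) = 36.7151
d((9, -12), (-1, -19)) = 12.2066

Closest pair: (-12, 5) and (-19, 13) with distance 10.6301

The closest pair is (-12, 5) and (-19, 13) with Euclidean distance 10.6301. For 5 points, brute-force pairwise comparison is shown above. For large n, the divide-and-conquer algorithm (sort by x, recurse on halves, check the dividing strip) achieves O(n log n).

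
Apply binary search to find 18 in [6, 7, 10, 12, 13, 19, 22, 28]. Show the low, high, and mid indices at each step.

Binary search for 18 in [6, 7, 10, 12, 13, 19, 22, 28]:

lo=0, hi=7, mid=3, arr[mid]=12 -> 12 < 18, search right half
lo=4, hi=7, mid=5, arr[mid]=19 -> 19 > 18, search left half
lo=4, hi=4, mid=4, arr[mid]=13 -> 13 < 18, search right half
lo=5 > hi=4, target 18 not found

Binary search determines that 18 is not in the array after 3 comparisons. The search space was exhausted without finding the target.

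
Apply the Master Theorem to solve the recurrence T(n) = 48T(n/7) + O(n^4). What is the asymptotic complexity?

Master Theorem for T(n) = 48T(n/7) + O(n^4):

a = 48, b = 7, c = 4
log_b(a) = log_7(48) = 1.9894

Case 3: c = 4 > log_7(48) = 1.9894
T(n) = O(n^4) = O(n^4)

For T(n) = 48T(n/7) + O(n^4): log_7(48) = 1.9894. This is Case 3 of the Master Theorem (c > log_b(a), work dominated by root), giving O(n^4).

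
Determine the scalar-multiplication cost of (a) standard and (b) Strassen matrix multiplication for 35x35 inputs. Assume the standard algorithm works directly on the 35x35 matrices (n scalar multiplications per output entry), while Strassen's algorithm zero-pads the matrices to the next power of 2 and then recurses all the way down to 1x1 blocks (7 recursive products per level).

Matrix multiplication for 35x35 matrices:

Strassen's algorithm requires power-of-2 dimensions. Pad 35x35 to 64x64 (next power of 2).

Standard algorithm: 35^3 = 42875 multiplications
Strassen's algorithm: 7^(log2(64)) = 7^6 = 117649 multiplications
Difference: 42875 - 117649 = -74774 (Strassen uses MORE here due to padding overhead — for small or just-over-power-of-2 n, padding can outweigh the per-level savings)

Standard: 42875 multiplications (35^3). Strassen: 117649 multiplications (7^6, after padding to 64x64). Strassen reduces 8 recursive multiplications to 7 at each level.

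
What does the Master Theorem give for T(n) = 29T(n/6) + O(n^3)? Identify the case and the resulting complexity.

Master Theorem for T(n) = 29T(n/6) + O(n^3):

a = 29, b = 6, c = 3
log_b(a) = log_6(29) = 1.8793

Case 3: c = 3 > log_6(29) = 1.8793
T(n) = O(n^3) = O(n^3)

For T(n) = 29T(n/6) + O(n^3): log_6(29) = 1.8793. This is Case 3 of the Master Theorem (c > log_b(a), work dominated by root), giving O(n^3).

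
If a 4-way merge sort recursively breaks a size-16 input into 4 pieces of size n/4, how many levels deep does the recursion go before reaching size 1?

For divide and conquer with division factor 4:

Problem sizes at each level:
Level 0: 16
Level 1: 4
Level 2: 1

The root is level 0 and the size-1 base case is level 2 (the tree spans levels 0 through 2, i.e. 3 levels counting the root), so the depth is the number of divisions: log_4(16) = 2

The recursion tree depth is log_4(16) = 2. At each level, the problem size is divided by 4, so it takes 2 divisions to reduce to a base case of size 1. The algorithm makes 4 recursive calls at each level.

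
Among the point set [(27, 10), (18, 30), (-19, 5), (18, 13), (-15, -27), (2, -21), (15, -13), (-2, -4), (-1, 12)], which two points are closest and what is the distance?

Computing all pairwise distances among 9 points:

d((27, 10), (18, 30)) = 21.9317
d((27, 10), (-19, 5)) = 46.2709
d((27, 10), (18, 13)) = 9.4868 <-- minimum
d((27, 10), (-15, -27)) = 55.9732
d((27, 10), (2, -21)) = 39.8246
d((27, 10), (15, -13)) = 25.9422
d((27, 10), (-2, -4)) = 32.2025
d((27, 10), (-1, 12)) = 28.0713
d((18, 30), (-19, 5)) = 44.6542
d((18, 30), (18, 13)) = 17.0
d((18, 30), (-15, -27)) = 65.8635
d((18, 30), (2, -21)) = 53.4509
d((18, 30), (15, -13)) = 43.1045
d((18, 30), (-2, -4)) = 39.4462
d((18, 30), (-1, 12)) = 26.1725
d((-19, 5), (18, 13)) = 37.855
d((-19, 5), (-15, -27)) = 32.249
d((-19, 5), (2, -21)) = 33.4215
d((-19, 5), (15, -13)) = 38.4708
d((-19, 5), (-2, -4)) = 19.2354
d((-19, 5), (-1, 12)) = 19.3132
d((18, 13), (-15, -27)) = 51.8556
d((18, 13), (2, -21)) = 37.5766
d((18, 13), (15, -13)) = 26.1725
d((18, 13), (-2, -4)) = 26.2488
d((18, 13), (-1, 12)) = 19.0263
d((-15, -27), (2, -21)) = 18.0278
d((-15, -27), (15, -13)) = 33.1059
d((-15, -27), (-2, -4)) = 26.4197
d((-15, -27), (-1, 12)) = 41.4367
d((2, -21), (15, -13)) = 15.2643
d((2, -21), (-2, -4)) = 17.4642
d((2, -21), (-1, 12)) = 33.1361
d((15, -13), (-2, -4)) = 19.2354
d((15, -13), (-1, 12)) = 29.6816
d((-2, -4), (-1, 12)) = 16.0312

Closest pair: (27, 10) and (18, 13) with distance 9.4868

The closest pair is (27, 10) and (18, 13) with Euclidean distance 9.4868. For 9 points, brute-force pairwise comparison is shown above. For large n, the divide-and-conquer algorithm (sort by x, recurse on halves, check the dividing strip) achieves O(n log n).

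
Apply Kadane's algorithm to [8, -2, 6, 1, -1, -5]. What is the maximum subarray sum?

Using Kadane's algorithm on [8, -2, 6, 1, -1, -5]:

Scanning through the array:
Position 1 (value -2): max_ending_here = 6, max_so_far = 8
Position 2 (value 6): max_ending_here = 12, max_so_far = 12
Position 3 (value 1): max_ending_here = 13, max_so_far = 13
Position 4 (value -1): max_ending_here = 12, max_so_far = 13
Position 5 (value -5): max_ending_here = 7, max_so_far = 13

Maximum subarray: [8, -2, 6, 1]
Maximum sum: 13

The maximum subarray is [8, -2, 6, 1] with sum 13. This subarray runs from index 0 to index 3.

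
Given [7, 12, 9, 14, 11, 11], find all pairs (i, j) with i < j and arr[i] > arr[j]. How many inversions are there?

Finding inversions in [7, 12, 9, 14, 11, 11]:

(1, 2): arr[1]=12 > arr[2]=9
(1, 4): arr[1]=12 > arr[4]=11
(1, 5): arr[1]=12 > arr[5]=11
(3, 4): arr[3]=14 > arr[4]=11
(3, 5): arr[3]=14 > arr[5]=11

Total inversions: 5

The array has 5 inversion(s): (1,2), (1,4), (1,5), (3,4), (3,5). Each pair (i,j) satisfies i < j and arr[i] > arr[j].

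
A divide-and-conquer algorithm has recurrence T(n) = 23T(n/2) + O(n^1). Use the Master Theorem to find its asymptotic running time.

Master Theorem for T(n) = 23T(n/2) + O(n^1):

a = 23, b = 2, c = 1
log_b(a) = log_2(23) = 4.5236

Case 1: c = 1 < log_2(23) = 4.5236
T(n) = O(n^(log_2 23))

For T(n) = 23T(n/2) + O(n^1): log_2(23) = 4.5236. This is Case 1 of the Master Theorem (c < log_b(a), work dominated by leaves), giving O(n^(log_2 23)).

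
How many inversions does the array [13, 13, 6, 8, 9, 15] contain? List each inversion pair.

Finding inversions in [13, 13, 6, 8, 9, 15]:

(0, 2): arr[0]=13 > arr[2]=6
(0, 3): arr[0]=13 > arr[3]=8
(0, 4): arr[0]=13 > arr[4]=9
(1, 2): arr[1]=13 > arr[2]=6
(1, 3): arr[1]=13 > arr[3]=8
(1, 4): arr[1]=13 > arr[4]=9

Total inversions: 6

The array has 6 inversion(s): (0,2), (0,3), (0,4), (1,2), (1,3), (1,4). Each pair (i,j) satisfies i < j and arr[i] > arr[j].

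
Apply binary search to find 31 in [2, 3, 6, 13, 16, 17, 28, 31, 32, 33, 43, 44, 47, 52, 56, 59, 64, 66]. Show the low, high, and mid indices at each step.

Binary search for 31 in [2, 3, 6, 13, 16, 17, 28, 31, 32, 33, 43, 44, 47, 52, 56, 59, 64, 66]:

lo=0, hi=17, mid=8, arr[mid]=32 -> 32 > 31, search left half
lo=0, hi=7, mid=3, arr[mid]=13 -> 13 < 31, search right half
lo=4, hi=7, mid=5, arr[mid]=17 -> 17 < 31, search right half
lo=6, hi=7, mid=6, arr[mid]=28 -> 28 < 31, search right half
lo=7, hi=7, mid=7, arr[mid]=31 -> Found target at index 7!

Binary search finds 31 at index 7 after 5 comparisons. The search repeatedly halves the search space by comparing with the middle element.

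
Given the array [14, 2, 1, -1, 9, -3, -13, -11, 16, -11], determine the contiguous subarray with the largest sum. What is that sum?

Using Kadane's algorithm on [14, 2, 1, -1, 9, -3, -13, -11, 16, -11]:

Scanning through the array:
Position 1 (value 2): max_ending_here = 16, max_so_far = 16
Position 2 (value 1): max_ending_here = 17, max_so_far = 17
Position 3 (value -1): max_ending_here = 16, max_so_far = 17
Position 4 (value 9): max_ending_here = 25, max_so_far = 25
Position 5 (value -3): max_ending_here = 22, max_so_far = 25
Position 6 (value -13): max_ending_here = 9, max_so_far = 25
Position 7 (value -11): max_ending_here = -2, max_so_far = 25
Position 8 (value 16): max_ending_here = 16, max_so_far = 25
Position 9 (value -11): max_ending_here = 5, max_so_far = 25

Maximum subarray: [14, 2, 1, -1, 9]
Maximum sum: 25

The maximum subarray is [14, 2, 1, -1, 9] with sum 25. This subarray runs from index 0 to index 4.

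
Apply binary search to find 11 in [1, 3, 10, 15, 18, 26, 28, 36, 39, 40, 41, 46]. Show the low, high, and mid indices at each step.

Binary search for 11 in [1, 3, 10, 15, 18, 26, 28, 36, 39, 40, 41, 46]:

lo=0, hi=11, mid=5, arr[mid]=26 -> 26 > 11, search left half
lo=0, hi=4, mid=2, arr[mid]=10 -> 10 < 11, search right half
lo=3, hi=4, mid=3, arr[mid]=15 -> 15 > 11, search left half
lo=3 > hi=2, target 11 not found

Binary search determines that 11 is not in the array after 3 comparisons. The search space was exhausted without finding the target.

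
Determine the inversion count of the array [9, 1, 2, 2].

Finding inversions in [9, 1, 2, 2]:

(0, 1): arr[0]=9 > arr[1]=1
(0, 2): arr[0]=9 > arr[2]=2
(0, 3): arr[0]=9 > arr[3]=2

Total inversions: 3

The array has 3 inversion(s): (0,1), (0,2), (0,3). Each pair (i,j) satisfies i < j and arr[i] > arr[j].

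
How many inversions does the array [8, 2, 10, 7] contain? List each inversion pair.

Finding inversions in [8, 2, 10, 7]:

(0, 1): arr[0]=8 > arr[1]=2
(0, 3): arr[0]=8 > arr[3]=7
(2, 3): arr[2]=10 > arr[3]=7

Total inversions: 3

The array has 3 inversion(s): (0,1), (0,3), (2,3). Each pair (i,j) satisfies i < j and arr[i] > arr[j].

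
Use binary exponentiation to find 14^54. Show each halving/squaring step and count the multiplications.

Computing 14^54 by squaring (build up from 14^1; each line after the first costs one multiplication):

14^1 = 14
14^2 = (14^1)^2 = 14^2 = 196
14^3 = 14 * 14^2 = 14 * 196 = 2744
14^6 = (14^3)^2 = 2744^2 = 7529536
14^12 = (14^6)^2 = 7529536^2 = 56693912375296
14^13 = 14 * 14^12 = 14 * 56693912375296 = 793714773254144
14^26 = (14^13)^2 = 793714773254144^2 = 629983141281877223603213172736
14^27 = 14 * 14^26 = 14 * 629983141281877223603213172736 = 8819763977946281130444984418304
14^54 = (14^27)^2 = 8819763977946281130444984418304^2 = 77788236626678808982722471083604074886584214739573349250236416

Result: 77788236626678808982722471083604074886584214739573349250236416
Multiplications needed: 8 (8 lines after 14^1)

14^54 = 77788236626678808982722471083604074886584214739573349250236416. Using exponentiation by squaring, this requires 8 multiplications. The key idea: if the exponent is even, square the half-power; if odd, multiply by the base once.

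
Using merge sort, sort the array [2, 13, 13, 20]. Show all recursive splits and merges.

Merge sort trace:

Split: [2, 13, 13, 20] -> [2, 13] and [13, 20]
  Split: [2, 13] -> [2] and [13]
  Merge: [2] + [13] -> [2, 13]
  Split: [13, 20] -> [13] and [20]
  Merge: [13] + [20] -> [13, 20]
Merge: [2, 13] + [13, 20] -> [2, 13, 13, 20]

Final sorted array: [2, 13, 13, 20]

The merge sort proceeds by recursively splitting the array and merging sorted halves.
After all merges, the sorted array is [2, 13, 13, 20].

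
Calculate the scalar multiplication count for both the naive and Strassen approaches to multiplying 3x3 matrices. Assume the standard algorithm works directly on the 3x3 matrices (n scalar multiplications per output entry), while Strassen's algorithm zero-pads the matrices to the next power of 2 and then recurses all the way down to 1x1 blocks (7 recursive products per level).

Matrix multiplication for 3x3 matrices:

Strassen's algorithm requires power-of-2 dimensions. Pad 3x3 to 4x4 (next power of 2).

Standard algorithm: 3^3 = 27 multiplications
Strassen's algorithm: 7^(log2(4)) = 7^2 = 49 multiplications
Difference: 27 - 49 = -22 (Strassen uses MORE here due to padding overhead — for small or just-over-power-of-2 n, padding can outweigh the per-level savings)

Standard: 27 multiplications (3^3). Strassen: 49 multiplications (7^2, after padding to 4x4). Strassen reduces 8 recursive multiplications to 7 at each level.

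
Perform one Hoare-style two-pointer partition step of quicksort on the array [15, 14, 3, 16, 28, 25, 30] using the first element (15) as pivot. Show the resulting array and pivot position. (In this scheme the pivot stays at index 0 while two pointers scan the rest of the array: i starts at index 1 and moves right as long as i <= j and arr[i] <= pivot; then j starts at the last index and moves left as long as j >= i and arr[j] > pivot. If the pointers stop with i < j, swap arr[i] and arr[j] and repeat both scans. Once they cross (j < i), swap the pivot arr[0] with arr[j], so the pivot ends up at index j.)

Hoare-style two-pointer partition with pivot = 15:

Initial array: [15, 14, 3, 16, 28, 25, 30]

Pointers start at i = 1, j = 6.
i ends at 3, j ends at 2: the pointers have crossed (j < i), so scanning stops.

Swap pivot arr[0] with arr[2] to place pivot at position 2: [3, 14, 15, 16, 28, 25, 30]
Pivot position: 2

After partitioning with pivot 15, the array becomes [3, 14, 15, 16, 28, 25, 30]. The pivot is placed at index 2. All elements to the left of the pivot are <= 15, and all elements to the right are > 15.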